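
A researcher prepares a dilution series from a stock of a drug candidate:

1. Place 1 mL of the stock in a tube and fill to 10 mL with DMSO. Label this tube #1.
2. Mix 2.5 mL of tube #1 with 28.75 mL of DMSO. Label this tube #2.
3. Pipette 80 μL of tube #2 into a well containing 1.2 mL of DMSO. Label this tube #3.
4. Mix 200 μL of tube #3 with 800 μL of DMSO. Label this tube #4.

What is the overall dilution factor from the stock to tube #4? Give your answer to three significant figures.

1.00 × 10^4

Step 1: 1 mL brought to 10 mL → factor 10/1 = 10
Step 2: 2.5 mL + 28.75 mL = 31.25 mL total → factor 31.25/2.5 = 12.5
Step 3: 80 μL + 1.2 mL = 1280 μL total → factor 1280/80 = 16
Step 4: 200 μL + 800 μL = 1000 μL total → factor 1000/200 = 5
Overall dilution factor = 10 × 12.5 × 16 × 5 = 10000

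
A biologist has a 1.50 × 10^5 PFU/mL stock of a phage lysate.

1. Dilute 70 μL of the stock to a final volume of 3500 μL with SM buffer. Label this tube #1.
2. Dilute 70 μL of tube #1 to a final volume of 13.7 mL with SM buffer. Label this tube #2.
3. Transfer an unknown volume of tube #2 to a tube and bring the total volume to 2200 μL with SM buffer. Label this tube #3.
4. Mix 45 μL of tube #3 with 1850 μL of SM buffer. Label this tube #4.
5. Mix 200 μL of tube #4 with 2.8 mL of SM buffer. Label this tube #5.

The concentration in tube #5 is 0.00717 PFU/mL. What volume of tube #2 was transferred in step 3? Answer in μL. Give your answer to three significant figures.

650 μL

Step 1: 70 μL brought to 3500 μL → factor 3500/70 = 50
Step 2: 70 μL brought to 13.7 mL → factor 13700/70 = 195.71
Step 3: v brought to 2200 μL → factor = 2200 μL/v
Step 4: 45 μL + 1850 μL = 1895 μL total → factor 1895/45 = 42.111
Step 5: 200 μL + 2.8 mL = 3000 μL total → factor 3000/200 = 15
Product of known-step factors = 6.1813 × 10^6
Overall factor = 1.50 × 10^5 PFU/mL / (0.00717 PFU/mL) = 2.0921 × 10^7
Step-3 factor = 2.0921 × 10^7 / 6.1813 × 10^6 = 3.3845
v = 2200 μL / 3.3845 = 650 μL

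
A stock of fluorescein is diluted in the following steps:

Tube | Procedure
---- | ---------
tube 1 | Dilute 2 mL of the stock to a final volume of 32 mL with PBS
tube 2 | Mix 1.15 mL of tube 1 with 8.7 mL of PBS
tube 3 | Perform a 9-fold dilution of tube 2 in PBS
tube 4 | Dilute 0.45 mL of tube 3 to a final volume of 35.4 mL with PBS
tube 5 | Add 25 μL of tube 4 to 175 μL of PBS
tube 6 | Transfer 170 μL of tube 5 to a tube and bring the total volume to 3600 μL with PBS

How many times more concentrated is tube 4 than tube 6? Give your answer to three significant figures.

Step 1: 2 mL brought to 32 mL → factor 32/2 = 16
Step 2: 1.15 mL + 8.7 mL = 9.85 mL total → factor 9.85/1.15 = 8.5652
Step 3: 9-fold → factor 9
Step 4: 0.45 mL brought to 35.4 mL → factor 35.4/0.45 = 78.667
Step 5: 25 μL + 175 μL = 200 μL total → factor 200/25 = 8
Step 6: 170 μL brought to 3600 μL → factor 3600/170 = 21.176
Dilution factor to tube 4 = 97027; to tube 6 = 1.6437 × 10^7
[tube 4]/[tube 6] = (factor to tube 6)/(factor to tube 4) = 1.6437 × 10^7/97027 = 169

169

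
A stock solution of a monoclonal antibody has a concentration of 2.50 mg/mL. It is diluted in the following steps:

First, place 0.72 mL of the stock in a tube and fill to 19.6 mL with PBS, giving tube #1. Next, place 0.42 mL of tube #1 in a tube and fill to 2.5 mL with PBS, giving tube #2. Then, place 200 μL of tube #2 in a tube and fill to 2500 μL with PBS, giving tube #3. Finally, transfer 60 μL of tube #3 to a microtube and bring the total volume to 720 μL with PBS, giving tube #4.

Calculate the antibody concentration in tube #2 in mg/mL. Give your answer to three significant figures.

Step 1: 0.72 mL brought to 19.6 mL → factor 19.6/0.72 = 27.222
Step 2: 0.42 mL brought to 2.5 mL → factor 2.5/0.42 = 5.9524
Dilution factor through tube #2 = 27.222 × 5.9524 = 162.04
[tube #2] = 2.50 mg/mL / 162.04 = 0.0154 mg/mL

0.0154 mg/mL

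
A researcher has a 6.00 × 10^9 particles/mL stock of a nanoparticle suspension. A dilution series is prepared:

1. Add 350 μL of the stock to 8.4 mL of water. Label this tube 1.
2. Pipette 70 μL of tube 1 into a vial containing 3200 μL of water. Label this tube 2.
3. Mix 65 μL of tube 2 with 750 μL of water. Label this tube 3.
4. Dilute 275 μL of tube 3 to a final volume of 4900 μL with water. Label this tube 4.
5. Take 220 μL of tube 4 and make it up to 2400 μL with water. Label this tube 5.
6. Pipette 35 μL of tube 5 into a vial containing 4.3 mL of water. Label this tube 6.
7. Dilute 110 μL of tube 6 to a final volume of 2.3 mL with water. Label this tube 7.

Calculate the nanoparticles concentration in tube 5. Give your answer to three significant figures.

2.11 × 10^3 particles/mL

Step 1: 350 μL + 8.4 mL = 8750 μL total → factor 8750/350 = 25
Step 2: 70 μL + 3200 μL = 3270 μL total → factor 3270/70 = 46.714
Step 3: 65 μL + 750 μL = 815 μL total → factor 815/65 = 12.538
Step 4: 275 μL brought to 4900 μL → factor 4900/275 = 17.818
Step 5: 220 μL brought to 2400 μL → factor 2400/220 = 10.909
Dilution factor through tube 5 = 25 × 46.714 × 12.538 × 17.818 × 10.909 = 2.8463 × 10^6
[tube 5] = 6.00 × 10^9 particles/mL / 2.8463 × 10^6 = 2.11 × 10^3 particles/mL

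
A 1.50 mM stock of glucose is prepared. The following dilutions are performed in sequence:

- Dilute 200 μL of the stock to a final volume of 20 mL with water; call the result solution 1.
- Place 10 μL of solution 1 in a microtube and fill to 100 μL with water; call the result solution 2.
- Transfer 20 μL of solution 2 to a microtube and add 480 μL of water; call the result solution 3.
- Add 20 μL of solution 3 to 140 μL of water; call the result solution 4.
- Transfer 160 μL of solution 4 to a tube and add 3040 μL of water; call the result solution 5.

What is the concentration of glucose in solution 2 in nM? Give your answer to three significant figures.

1.50 × 10^3 nM

Step 1: 200 μL brought to 20 mL → factor 20000/200 = 100
Step 2: 10 μL brought to 100 μL → factor 100/10 = 10
Dilution factor through solution 2 = 100 × 10 = 1000
[solution 2] = 1.50 mM / 1000 = 0.001500 mM = 1.50 × 10^3 nM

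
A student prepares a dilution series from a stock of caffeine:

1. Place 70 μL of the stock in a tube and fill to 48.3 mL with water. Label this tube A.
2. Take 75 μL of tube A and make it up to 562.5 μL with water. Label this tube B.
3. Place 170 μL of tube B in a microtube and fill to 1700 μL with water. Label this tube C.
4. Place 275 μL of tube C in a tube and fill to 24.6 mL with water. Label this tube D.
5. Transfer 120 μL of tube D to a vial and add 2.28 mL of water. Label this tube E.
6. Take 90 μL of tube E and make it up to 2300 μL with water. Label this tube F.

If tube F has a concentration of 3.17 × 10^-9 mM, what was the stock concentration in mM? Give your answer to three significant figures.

7.50 mM

Step 1: 70 μL brought to 48.3 mL → factor 48300/70 = 690
Step 2: 75 μL brought to 562.5 μL → factor 562.5/75 = 7.5
Step 3: 170 μL brought to 1700 μL → factor 1700/170 = 10
Step 4: 275 μL brought to 24.6 mL → factor 24600/275 = 89.455
Step 5: 120 μL + 2.28 mL = 2400 μL total → factor 2400/120 = 20
Step 6: 90 μL brought to 2300 μL → factor 2300/90 = 25.556
Overall dilution factor = 690 × 7.5 × 10 × 89.455 × 20 × 25.556 = 2.3661 × 10^9
Stock = 3.17 × 10^-9 mM × 2.3661 × 10^9 = 7.50 mM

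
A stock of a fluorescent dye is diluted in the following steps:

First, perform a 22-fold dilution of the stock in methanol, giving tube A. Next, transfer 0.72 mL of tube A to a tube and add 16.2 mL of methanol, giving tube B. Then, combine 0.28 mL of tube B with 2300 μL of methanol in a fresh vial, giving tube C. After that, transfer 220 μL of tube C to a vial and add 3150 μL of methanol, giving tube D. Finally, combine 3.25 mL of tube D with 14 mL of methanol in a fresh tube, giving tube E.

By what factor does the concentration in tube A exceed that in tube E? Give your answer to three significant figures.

1.76 × 10^4

Step 1: 22-fold → factor 22
Step 2: 0.72 mL + 16.2 mL = 16.92 mL total → factor 16.92/0.72 = 23.5
Step 3: 0.28 mL + 2300 μL = 2.58 mL total → factor 2.58/0.28 = 9.2143
Step 4: 220 μL + 3150 μL = 3370 μL total → factor 3370/220 = 15.318
Step 5: 3.25 mL + 14 mL = 17.25 mL total → factor 17.25/3.25 = 5.3077
Dilution factor to tube A = 22; to tube E = 3.8732 × 10^5
[tube A]/[tube E] = (factor to tube E)/(factor to tube A) = 3.8732 × 10^5/22 = 1.76 × 10^4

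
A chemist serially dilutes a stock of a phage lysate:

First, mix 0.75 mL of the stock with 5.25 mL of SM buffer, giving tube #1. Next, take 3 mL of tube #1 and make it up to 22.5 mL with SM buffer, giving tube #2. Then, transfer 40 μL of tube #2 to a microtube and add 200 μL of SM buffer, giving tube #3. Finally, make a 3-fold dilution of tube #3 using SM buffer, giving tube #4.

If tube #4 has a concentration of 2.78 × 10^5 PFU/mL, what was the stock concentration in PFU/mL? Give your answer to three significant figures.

Step 1: 0.75 mL + 5.25 mL = 6 mL total → factor 6/0.75 = 8
Step 2: 3 mL brought to 22.5 mL → factor 22.5/3 = 7.5
Step 3: 40 μL + 200 μL = 240 μL total → factor 240/40 = 6
Step 4: 3-fold → factor 3
Overall dilution factor = 8 × 7.5 × 6 × 3 = 1080
Stock = 2.78 × 10^5 PFU/mL × 1080 = 3.00 × 10^8 PFU/mL

3.00 × 10^8 PFU/mL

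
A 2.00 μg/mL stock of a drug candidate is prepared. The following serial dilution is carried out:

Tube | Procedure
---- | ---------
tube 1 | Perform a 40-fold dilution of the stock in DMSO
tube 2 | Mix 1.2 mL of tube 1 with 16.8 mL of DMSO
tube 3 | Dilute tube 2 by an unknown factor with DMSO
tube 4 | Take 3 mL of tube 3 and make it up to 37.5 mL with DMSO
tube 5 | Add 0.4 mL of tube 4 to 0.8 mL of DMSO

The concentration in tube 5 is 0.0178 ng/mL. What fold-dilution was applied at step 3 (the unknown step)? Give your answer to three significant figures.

4.99-fold

Step 1: 40-fold → factor 40
Step 2: 1.2 mL + 16.8 mL = 18 mL total → factor 18/1.2 = 15
Step 3: unknown factor x
Step 4: 3 mL brought to 37.5 mL → factor 37.5/3 = 12.5
Step 5: 0.4 mL + 0.8 mL = 1.2 mL total → factor 1.2/0.4 = 3
Product of known-step factors = 22500
Overall factor = 2.00 μg/mL / (0.0178 ng/mL) = 1.1236 × 10^5
x = 1.1236 × 10^5 / 22500 = 4.99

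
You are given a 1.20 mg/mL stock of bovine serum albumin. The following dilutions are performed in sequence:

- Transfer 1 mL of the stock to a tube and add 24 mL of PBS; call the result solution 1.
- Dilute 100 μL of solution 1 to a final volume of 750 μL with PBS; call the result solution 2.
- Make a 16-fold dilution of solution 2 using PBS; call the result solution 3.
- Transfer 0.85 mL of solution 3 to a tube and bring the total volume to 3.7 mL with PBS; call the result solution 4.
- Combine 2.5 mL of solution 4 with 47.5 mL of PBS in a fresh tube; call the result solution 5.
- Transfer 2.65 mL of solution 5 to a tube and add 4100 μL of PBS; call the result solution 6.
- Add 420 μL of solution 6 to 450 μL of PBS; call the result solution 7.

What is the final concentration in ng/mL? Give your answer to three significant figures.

Step 1: 1 mL + 24 mL = 25 mL total → factor 25/1 = 25
Step 2: 100 μL brought to 750 μL → factor 750/100 = 7.5
Step 3: 16-fold → factor 16
Step 4: 0.85 mL brought to 3.7 mL → factor 3.7/0.85 = 4.3529
Step 5: 2.5 mL + 47.5 mL = 50 mL total → factor 50/2.5 = 20
Step 6: 2.65 mL + 4100 μL = 6.75 mL total → factor 6.75/2.65 = 2.5472
Step 7: 420 μL + 450 μL = 870 μL total → factor 870/420 = 2.0714
Overall dilution factor = 25 × 7.5 × 16 × 4.3529 × 20 × 2.5472 × 2.0714 = 1.378 × 10^6
Final = 1.20 mg/mL / 1.378 × 10^6 = 8.708 × 10^-7 mg/mL = 0.871 ng/mL

0.871 ng/mL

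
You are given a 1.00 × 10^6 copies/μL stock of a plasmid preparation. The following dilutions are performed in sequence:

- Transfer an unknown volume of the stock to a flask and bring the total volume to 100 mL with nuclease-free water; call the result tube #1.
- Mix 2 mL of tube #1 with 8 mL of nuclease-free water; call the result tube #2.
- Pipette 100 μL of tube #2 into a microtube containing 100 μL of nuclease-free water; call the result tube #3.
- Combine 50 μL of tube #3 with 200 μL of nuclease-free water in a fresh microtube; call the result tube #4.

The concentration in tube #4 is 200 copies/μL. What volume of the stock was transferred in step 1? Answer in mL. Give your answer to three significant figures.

Step 1: v brought to 100 mL → factor = 100 mL/v
Step 2: 2 mL + 8 mL = 10 mL total → factor 10/2 = 5
Step 3: 100 μL + 100 μL = 200 μL total → factor 200/100 = 2
Step 4: 50 μL + 200 μL = 250 μL total → factor 250/50 = 5
Product of known-step factors = 50
Overall factor = 1.00 × 10^6 copies/μL / (200 copies/μL) = 5000
Step-1 factor = 5000 / 50 = 100
v = 100 mL / 100 = 1.00 mL

1.00 mL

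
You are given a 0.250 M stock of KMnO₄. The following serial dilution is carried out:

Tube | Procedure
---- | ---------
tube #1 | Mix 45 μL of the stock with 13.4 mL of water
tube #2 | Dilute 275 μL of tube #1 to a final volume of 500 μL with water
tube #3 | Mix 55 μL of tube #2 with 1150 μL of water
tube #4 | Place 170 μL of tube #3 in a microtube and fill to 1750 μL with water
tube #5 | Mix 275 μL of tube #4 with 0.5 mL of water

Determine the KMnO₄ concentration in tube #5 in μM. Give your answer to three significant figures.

0.724 μM

Step 1: 45 μL + 13.4 mL = 13445 μL total → factor 13445/45 = 298.78
Step 2: 275 μL brought to 500 μL → factor 500/275 = 1.8182
Step 3: 55 μL + 1150 μL = 1205 μL total → factor 1205/55 = 21.909
Step 4: 170 μL brought to 1750 μL → factor 1750/170 = 10.294
Step 5: 275 μL + 0.5 mL = 775 μL total → factor 775/275 = 2.8182
Overall dilution factor = 298.78 × 1.8182 × 21.909 × 10.294 × 2.8182 = 3.4528 × 10^5
Final = 0.250 M / 3.4528 × 10^5 = 7.241 × 10^-7 M = 0.724 μM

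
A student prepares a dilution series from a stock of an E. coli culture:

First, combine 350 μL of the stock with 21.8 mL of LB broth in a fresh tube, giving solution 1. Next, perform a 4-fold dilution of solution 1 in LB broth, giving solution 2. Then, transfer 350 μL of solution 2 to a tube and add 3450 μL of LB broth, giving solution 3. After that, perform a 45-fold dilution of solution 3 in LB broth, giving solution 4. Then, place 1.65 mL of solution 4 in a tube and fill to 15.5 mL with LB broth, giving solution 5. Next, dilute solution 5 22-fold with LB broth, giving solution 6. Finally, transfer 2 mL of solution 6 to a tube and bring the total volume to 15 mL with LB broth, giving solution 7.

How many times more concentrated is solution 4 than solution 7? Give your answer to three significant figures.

1.55 × 10^3

Step 1: 350 μL + 21.8 mL = 22150 μL total → factor 22150/350 = 63.286
Step 2: 4-fold → factor 4
Step 3: 350 μL + 3450 μL = 3800 μL total → factor 3800/350 = 10.857
Step 4: 45-fold → factor 45
Step 5: 1.65 mL brought to 15.5 mL → factor 15.5/1.65 = 9.3939
Step 6: 22-fold → factor 22
Step 7: 2 mL brought to 15 mL → factor 15/2 = 7.5
Dilution factor to solution 4 = 1.2368 × 10^5; to solution 7 = 1.917 × 10^8
[solution 4]/[solution 7] = (factor to solution 7)/(factor to solution 4) = 1.917 × 10^8/1.2368 × 10^5 = 1.55 × 10^3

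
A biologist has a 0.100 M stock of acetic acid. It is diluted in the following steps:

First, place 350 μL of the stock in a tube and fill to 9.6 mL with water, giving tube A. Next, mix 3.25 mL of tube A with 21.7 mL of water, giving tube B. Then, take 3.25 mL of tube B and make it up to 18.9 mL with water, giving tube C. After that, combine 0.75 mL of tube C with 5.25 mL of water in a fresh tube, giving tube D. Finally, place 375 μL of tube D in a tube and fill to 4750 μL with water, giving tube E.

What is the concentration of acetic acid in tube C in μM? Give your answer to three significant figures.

Step 1: 350 μL brought to 9.6 mL → factor 9600/350 = 27.429
Step 2: 3.25 mL + 21.7 mL = 24.95 mL total → factor 24.95/3.25 = 7.6769
Step 3: 3.25 mL brought to 18.9 mL → factor 18.9/3.25 = 5.8154
Dilution factor through tube C = 27.429 × 7.6769 × 5.8154 = 1224.5
[tube C] = 0.100 M / 1224.5 = 8.166 × 10^-5 M = 81.7 μM

81.7 μM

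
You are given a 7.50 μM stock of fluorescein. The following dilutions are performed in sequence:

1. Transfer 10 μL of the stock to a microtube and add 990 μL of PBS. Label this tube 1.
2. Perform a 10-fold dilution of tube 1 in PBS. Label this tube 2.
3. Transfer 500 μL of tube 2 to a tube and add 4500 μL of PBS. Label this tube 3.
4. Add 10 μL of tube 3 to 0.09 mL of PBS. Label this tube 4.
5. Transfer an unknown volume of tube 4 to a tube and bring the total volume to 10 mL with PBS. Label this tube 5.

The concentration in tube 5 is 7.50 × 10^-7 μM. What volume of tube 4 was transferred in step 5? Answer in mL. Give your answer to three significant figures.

0.100 mL

Step 1: 10 μL + 990 μL = 1000 μL total → factor 1000/10 = 100
Step 2: 10-fold → factor 10
Step 3: 500 μL + 4500 μL = 5000 μL total → factor 5000/500 = 10
Step 4: 10 μL + 0.09 mL = 100 μL total → factor 100/10 = 10
Step 5: v brought to 10 mL → factor = 10 mL/v
Product of known-step factors = 1 × 10^5
Overall factor = 7.50 μM / (7.50 × 10^-7 μM) = 1 × 10^7
Step-5 factor = 1 × 10^7 / 1 × 10^5 = 100
v = 10 mL / 100 = 0.100 mL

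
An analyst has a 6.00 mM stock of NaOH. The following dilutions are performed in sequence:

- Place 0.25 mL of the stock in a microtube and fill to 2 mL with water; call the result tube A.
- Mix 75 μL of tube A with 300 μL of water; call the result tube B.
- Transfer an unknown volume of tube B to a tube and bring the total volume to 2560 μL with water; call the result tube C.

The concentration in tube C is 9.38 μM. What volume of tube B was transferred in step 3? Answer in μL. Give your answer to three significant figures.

160 μL

Step 1: 0.25 mL brought to 2 mL → factor 2/0.25 = 8
Step 2: 75 μL + 300 μL = 375 μL total → factor 375/75 = 5
Step 3: v brought to 2560 μL → factor = 2560 μL/v
Product of known-step factors = 40
Overall factor = 6.00 mM / (9.38 μM) = 639.66
Step-3 factor = 639.66 / 40 = 15.991
v = 2560 μL / 15.991 = 160 μL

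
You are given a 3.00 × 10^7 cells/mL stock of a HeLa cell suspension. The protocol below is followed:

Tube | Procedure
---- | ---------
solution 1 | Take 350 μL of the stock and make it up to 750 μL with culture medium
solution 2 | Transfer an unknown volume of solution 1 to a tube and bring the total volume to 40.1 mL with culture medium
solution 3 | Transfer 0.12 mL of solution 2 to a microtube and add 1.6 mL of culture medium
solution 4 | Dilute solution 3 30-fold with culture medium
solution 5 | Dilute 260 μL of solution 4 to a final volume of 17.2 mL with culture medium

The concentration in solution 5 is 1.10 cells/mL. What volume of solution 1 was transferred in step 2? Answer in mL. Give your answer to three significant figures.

0.0896 mL

Step 1: 350 μL brought to 750 μL → factor 750/350 = 2.1429
Step 2: v brought to 40.1 mL → factor = 40.1 mL/v
Step 3: 0.12 mL + 1.6 mL = 1.72 mL total → factor 1.72/0.12 = 14.333
Step 4: 30-fold → factor 30
Step 5: 260 μL brought to 17.2 mL → factor 17200/260 = 66.154
Product of known-step factors = 60956
Overall factor = 3.00 × 10^7 cells/mL / (1.10 cells/mL) = 2.7273 × 10^7
Step-2 factor = 2.7273 × 10^7 / 60956 = 447.42
v = 40.1 mL / 447.42 = 0.0896 mL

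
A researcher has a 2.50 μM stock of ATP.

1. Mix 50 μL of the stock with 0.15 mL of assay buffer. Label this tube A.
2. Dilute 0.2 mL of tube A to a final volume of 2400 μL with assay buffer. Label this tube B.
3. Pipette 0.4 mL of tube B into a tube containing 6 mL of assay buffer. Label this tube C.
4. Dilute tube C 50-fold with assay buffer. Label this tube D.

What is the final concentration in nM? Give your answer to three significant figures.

0.0651 nM

Step 1: 50 μL + 0.15 mL = 200 μL total → factor 200/50 = 4
Step 2: 0.2 mL brought to 2400 μL → factor 2.4/0.2 = 12
Step 3: 0.4 mL + 6 mL = 6.4 mL total → factor 6.4/0.4 = 16
Step 4: 50-fold → factor 50
Overall dilution factor = 4 × 12 × 16 × 50 = 38400
Final = 2.50 μM / 38400 = 6.510 × 10^-5 μM = 0.0651 nM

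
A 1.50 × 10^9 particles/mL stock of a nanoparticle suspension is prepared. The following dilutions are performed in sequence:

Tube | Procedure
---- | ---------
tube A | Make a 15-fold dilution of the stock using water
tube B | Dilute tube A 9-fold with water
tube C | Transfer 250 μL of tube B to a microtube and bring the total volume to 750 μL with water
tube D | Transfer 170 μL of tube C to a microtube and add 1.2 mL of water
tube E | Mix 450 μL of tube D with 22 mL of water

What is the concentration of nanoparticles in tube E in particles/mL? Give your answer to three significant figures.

Step 1: 15-fold → factor 15
Step 2: 9-fold → factor 9
Step 3: 250 μL brought to 750 μL → factor 750/250 = 3
Step 4: 170 μL + 1.2 mL = 1370 μL total → factor 1370/170 = 8.0588
Step 5: 450 μL + 22 mL = 22450 μL total → factor 22450/450 = 49.889
Overall dilution factor = 15 × 9 × 3 × 8.0588 × 49.889 = 1.6283 × 10^5
Final = 1.50 × 10^9 particles/mL / 1.6283 × 10^5 = 9.21 × 10^3 particles/mL

9.21 × 10^3 particles/mL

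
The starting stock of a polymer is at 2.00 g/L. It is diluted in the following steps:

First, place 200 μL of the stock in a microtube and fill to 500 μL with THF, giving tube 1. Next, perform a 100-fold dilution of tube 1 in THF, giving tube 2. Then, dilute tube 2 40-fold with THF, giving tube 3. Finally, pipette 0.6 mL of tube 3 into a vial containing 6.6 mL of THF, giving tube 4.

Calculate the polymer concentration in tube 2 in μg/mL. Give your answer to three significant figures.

8.00 μg/mL

Step 1: 200 μL brought to 500 μL → factor 500/200 = 2.5
Step 2: 100-fold → factor 100
Dilution factor through tube 2 = 2.5 × 100 = 250
[tube 2] = 2.00 g/L / 250 = 0.008000 g/L = 8.00 μg/mL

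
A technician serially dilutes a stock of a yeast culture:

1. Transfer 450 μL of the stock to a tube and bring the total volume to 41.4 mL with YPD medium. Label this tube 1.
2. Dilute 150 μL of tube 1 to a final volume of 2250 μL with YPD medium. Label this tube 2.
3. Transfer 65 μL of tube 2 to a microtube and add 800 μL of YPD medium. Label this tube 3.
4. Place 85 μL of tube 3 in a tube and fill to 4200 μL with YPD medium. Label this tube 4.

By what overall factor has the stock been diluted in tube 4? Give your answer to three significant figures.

Step 1: 450 μL brought to 41.4 mL → factor 41400/450 = 92
Step 2: 150 μL brought to 2250 μL → factor 2250/150 = 15
Step 3: 65 μL + 800 μL = 865 μL total → factor 865/65 = 13.308
Step 4: 85 μL brought to 4200 μL → factor 4200/85 = 49.412
Overall dilution factor = 92 × 15 × 13.308 × 49.412 = 9.0743 × 10^5

9.07 × 10^5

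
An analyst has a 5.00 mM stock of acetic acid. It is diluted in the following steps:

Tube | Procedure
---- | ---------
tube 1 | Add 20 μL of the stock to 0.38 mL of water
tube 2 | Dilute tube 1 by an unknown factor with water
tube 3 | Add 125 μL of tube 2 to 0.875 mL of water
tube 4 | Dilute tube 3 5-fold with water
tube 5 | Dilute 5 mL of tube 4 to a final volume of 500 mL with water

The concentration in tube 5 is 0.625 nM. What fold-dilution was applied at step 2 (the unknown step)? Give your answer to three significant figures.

Step 1: 20 μL + 0.38 mL = 400 μL total → factor 400/20 = 20
Step 2: unknown factor x
Step 3: 125 μL + 0.875 mL = 1000 μL total → factor 1000/125 = 8
Step 4: 5-fold → factor 5
Step 5: 5 mL brought to 500 mL → factor 500/5 = 100
Product of known-step factors = 80000
Overall factor = 5.00 mM / (0.625 nM) = 8 × 10^6
x = 8 × 10^6 / 80000 = 100

100-fold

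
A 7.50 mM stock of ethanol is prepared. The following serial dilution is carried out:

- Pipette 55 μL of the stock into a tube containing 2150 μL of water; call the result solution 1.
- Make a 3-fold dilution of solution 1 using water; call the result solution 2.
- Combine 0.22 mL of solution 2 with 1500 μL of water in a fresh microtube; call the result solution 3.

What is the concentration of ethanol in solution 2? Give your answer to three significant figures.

Step 1: 55 μL + 2150 μL = 2205 μL total → factor 2205/55 = 40.091
Step 2: 3-fold → factor 3
Dilution factor through solution 2 = 40.091 × 3 = 120.27
[solution 2] = 7.50 mM / 120.27 = 0.0624 mM

0.0624 mM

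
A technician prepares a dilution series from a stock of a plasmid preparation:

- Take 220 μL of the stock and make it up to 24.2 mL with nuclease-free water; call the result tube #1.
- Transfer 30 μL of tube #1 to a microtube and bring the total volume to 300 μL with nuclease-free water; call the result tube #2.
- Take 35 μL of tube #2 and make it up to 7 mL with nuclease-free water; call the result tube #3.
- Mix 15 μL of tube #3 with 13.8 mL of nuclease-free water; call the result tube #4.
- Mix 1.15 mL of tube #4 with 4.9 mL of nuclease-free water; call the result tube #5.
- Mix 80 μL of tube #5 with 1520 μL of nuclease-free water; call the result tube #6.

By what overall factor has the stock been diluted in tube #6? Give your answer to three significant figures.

Step 1: 220 μL brought to 24.2 mL → factor 24200/220 = 110
Step 2: 30 μL brought to 300 μL → factor 300/30 = 10
Step 3: 35 μL brought to 7 mL → factor 7000/35 = 200
Step 4: 15 μL + 13.8 mL = 13815 μL total → factor 13815/15 = 921
Step 5: 1.15 mL + 4.9 mL = 6.05 mL total → factor 6.05/1.15 = 5.2609
Step 6: 80 μL + 1520 μL = 1600 μL total → factor 1600/80 = 20
Overall dilution factor = 110 × 10 × 200 × 921 × 5.2609 × 20 = 2.1319 × 10^10

2.13 × 10^10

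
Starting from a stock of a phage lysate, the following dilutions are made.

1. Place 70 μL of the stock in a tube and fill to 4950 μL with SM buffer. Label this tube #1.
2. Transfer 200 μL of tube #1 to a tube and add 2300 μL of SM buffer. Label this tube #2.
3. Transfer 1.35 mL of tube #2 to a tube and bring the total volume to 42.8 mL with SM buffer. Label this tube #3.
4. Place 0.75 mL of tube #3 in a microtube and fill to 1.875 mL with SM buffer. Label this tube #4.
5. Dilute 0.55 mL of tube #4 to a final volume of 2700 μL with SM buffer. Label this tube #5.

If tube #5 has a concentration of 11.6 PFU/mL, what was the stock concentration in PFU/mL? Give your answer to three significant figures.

3.99 × 10^6 PFU/mL

Step 1: 70 μL brought to 4950 μL → factor 4950/70 = 70.714
Step 2: 200 μL + 2300 μL = 2500 μL total → factor 2500/200 = 12.5
Step 3: 1.35 mL brought to 42.8 mL → factor 42.8/1.35 = 31.704
Step 4: 0.75 mL brought to 1.875 mL → factor 1.875/0.75 = 2.5
Step 5: 0.55 mL brought to 2700 μL → factor 2.7/0.55 = 4.9091
Overall dilution factor = 70.714 × 12.5 × 31.704 × 2.5 × 4.9091 = 3.4393 × 10^5
Stock = 11.6 PFU/mL × 3.4393 × 10^5 = 3.99 × 10^6 PFU/mL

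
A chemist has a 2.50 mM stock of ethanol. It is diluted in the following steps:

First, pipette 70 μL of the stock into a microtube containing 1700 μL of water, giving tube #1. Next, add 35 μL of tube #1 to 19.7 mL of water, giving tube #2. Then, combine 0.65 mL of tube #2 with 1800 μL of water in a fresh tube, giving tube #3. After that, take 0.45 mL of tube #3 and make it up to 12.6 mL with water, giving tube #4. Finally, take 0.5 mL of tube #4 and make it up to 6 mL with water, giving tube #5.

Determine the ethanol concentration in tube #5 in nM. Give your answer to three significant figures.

Step 1: 70 μL + 1700 μL = 1770 μL total → factor 1770/70 = 25.286
Step 2: 35 μL + 19.7 mL = 19735 μL total → factor 19735/35 = 563.86
Step 3: 0.65 mL + 1800 μL = 2.45 mL total → factor 2.45/0.65 = 3.7692
Step 4: 0.45 mL brought to 12.6 mL → factor 12.6/0.45 = 28
Step 5: 0.5 mL brought to 6 mL → factor 6/0.5 = 12
Overall dilution factor = 25.286 × 563.86 × 3.7692 × 28 × 12 = 1.8057 × 10^7
Final = 2.50 mM / 1.8057 × 10^7 = 1.385 × 10^-7 mM = 0.138 nM

0.138 nM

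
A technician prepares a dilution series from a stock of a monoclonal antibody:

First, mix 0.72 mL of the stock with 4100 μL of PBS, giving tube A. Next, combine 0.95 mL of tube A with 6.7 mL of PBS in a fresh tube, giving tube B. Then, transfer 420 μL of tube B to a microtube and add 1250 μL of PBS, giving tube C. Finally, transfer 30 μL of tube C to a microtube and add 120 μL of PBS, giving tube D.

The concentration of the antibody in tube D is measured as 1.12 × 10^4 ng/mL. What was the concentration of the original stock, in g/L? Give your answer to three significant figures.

Step 1: 0.72 mL + 4100 μL = 4.82 mL total → factor 4.82/0.72 = 6.6944
Step 2: 0.95 mL + 6.7 mL = 7.65 mL total → factor 7.65/0.95 = 8.0526
Step 3: 420 μL + 1250 μL = 1670 μL total → factor 1670/420 = 3.9762
Step 4: 30 μL + 120 μL = 150 μL total → factor 150/30 = 5
Overall dilution factor = 6.6944 × 8.0526 × 3.9762 × 5 = 1071.7
Stock = 1.12 × 10^4 ng/mL × 1071.7 = 1.200 × 10^7 ng/mL = 12.0 g/L

12.0 g/L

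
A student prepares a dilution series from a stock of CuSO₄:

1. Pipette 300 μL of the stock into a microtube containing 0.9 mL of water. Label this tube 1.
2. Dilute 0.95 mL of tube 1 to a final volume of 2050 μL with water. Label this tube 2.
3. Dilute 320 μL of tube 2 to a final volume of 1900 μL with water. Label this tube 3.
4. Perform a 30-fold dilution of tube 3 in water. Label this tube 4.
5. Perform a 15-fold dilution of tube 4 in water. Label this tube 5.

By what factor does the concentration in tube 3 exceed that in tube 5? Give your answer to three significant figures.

450

Step 1: 300 μL + 0.9 mL = 1200 μL total → factor 1200/300 = 4
Step 2: 0.95 mL brought to 2050 μL → factor 2.05/0.95 = 2.1579
Step 3: 320 μL brought to 1900 μL → factor 1900/320 = 5.9375
Step 4: 30-fold → factor 30
Step 5: 15-fold → factor 15
Dilution factor to tube 3 = 51.25; to tube 5 = 23062
[tube 3]/[tube 5] = (factor to tube 5)/(factor to tube 3) = 23062/51.25 = 450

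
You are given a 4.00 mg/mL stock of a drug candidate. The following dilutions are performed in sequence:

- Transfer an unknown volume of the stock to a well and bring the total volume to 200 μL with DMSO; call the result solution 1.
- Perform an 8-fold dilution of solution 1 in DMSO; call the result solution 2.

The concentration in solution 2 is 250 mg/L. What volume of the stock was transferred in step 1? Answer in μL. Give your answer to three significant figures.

100 μL

Step 1: v brought to 200 μL → factor = 200 μL/v
Step 2: 8-fold → factor 8
Product of known-step factors = 8
Overall factor = 4.00 mg/mL / (250 mg/L) = 16
Step-1 factor = 16 / 8 = 2
v = 200 μL / 2 = 100 μL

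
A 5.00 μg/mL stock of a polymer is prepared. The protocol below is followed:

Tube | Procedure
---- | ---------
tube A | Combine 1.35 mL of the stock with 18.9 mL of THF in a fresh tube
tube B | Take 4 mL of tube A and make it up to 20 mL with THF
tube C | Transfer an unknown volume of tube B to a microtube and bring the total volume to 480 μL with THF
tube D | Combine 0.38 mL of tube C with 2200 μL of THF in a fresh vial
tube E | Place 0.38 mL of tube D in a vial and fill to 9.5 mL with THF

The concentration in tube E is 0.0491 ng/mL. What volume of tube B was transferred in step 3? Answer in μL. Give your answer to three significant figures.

60.0 μL

Step 1: 1.35 mL + 18.9 mL = 20.25 mL total → factor 20.25/1.35 = 15
Step 2: 4 mL brought to 20 mL → factor 20/4 = 5
Step 3: v brought to 480 μL → factor = 480 μL/v
Step 4: 0.38 mL + 2200 μL = 2.58 mL total → factor 2.58/0.38 = 6.7895
Step 5: 0.38 mL brought to 9.5 mL → factor 9.5/0.38 = 25
Product of known-step factors = 12730
Overall factor = 5.00 μg/mL / (0.0491 ng/mL) = 1.0183 × 10^5
Step-3 factor = 1.0183 × 10^5 / 12730 = 7.9993
v = 480 μL / 7.9993 = 60.0 μL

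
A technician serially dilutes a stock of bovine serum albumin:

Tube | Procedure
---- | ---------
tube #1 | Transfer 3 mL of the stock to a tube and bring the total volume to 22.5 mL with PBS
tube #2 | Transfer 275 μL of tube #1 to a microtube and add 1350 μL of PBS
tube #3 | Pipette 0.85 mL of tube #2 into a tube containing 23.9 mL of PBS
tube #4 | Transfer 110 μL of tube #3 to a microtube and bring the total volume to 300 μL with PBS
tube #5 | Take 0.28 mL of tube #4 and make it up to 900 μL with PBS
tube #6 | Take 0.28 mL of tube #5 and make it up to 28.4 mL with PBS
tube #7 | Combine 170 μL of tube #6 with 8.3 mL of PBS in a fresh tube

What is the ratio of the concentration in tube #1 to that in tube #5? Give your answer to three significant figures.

Step 1: 3 mL brought to 22.5 mL → factor 22.5/3 = 7.5
Step 2: 275 μL + 1350 μL = 1625 μL total → factor 1625/275 = 5.9091
Step 3: 0.85 mL + 23.9 mL = 24.75 mL total → factor 24.75/0.85 = 29.118
Step 4: 110 μL brought to 300 μL → factor 300/110 = 2.7273
Step 5: 0.28 mL brought to 900 μL → factor 0.9/0.28 = 3.2143
Dilution factor to tube #1 = 7.5; to tube #5 = 11312
[tube #1]/[tube #5] = (factor to tube #5)/(factor to tube #1) = 11312/7.5 = 1.51 × 10^3

1.51 × 10^3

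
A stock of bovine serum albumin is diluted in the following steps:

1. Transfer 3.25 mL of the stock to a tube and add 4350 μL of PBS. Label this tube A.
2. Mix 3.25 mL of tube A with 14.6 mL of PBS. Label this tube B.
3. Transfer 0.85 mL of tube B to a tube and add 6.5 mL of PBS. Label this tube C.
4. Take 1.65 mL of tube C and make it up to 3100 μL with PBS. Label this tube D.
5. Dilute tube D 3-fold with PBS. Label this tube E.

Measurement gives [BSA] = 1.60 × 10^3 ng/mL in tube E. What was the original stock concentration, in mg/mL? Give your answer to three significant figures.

1.00 mg/mL

Step 1: 3.25 mL + 4350 μL = 7.6 mL total → factor 7.6/3.25 = 2.3385
Step 2: 3.25 mL + 14.6 mL = 17.85 mL total → factor 17.85/3.25 = 5.4923
Step 3: 0.85 mL + 6.5 mL = 7.35 mL total → factor 7.35/0.85 = 8.6471
Step 4: 1.65 mL brought to 3100 μL → factor 3.1/1.65 = 1.8788
Step 5: 3-fold → factor 3
Overall dilution factor = 2.3385 × 5.4923 × 8.6471 × 1.8788 × 3 = 625.97
Stock = 1.60 × 10^3 ng/mL × 625.97 = 1.002 × 10^6 ng/mL = 1.00 mg/mL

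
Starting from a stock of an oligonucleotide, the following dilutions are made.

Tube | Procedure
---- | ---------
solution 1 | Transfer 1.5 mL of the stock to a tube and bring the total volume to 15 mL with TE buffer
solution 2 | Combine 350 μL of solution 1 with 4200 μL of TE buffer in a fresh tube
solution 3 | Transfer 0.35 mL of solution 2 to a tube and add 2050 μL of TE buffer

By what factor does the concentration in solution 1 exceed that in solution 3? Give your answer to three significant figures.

Step 1: 1.5 mL brought to 15 mL → factor 15/1.5 = 10
Step 2: 350 μL + 4200 μL = 4550 μL total → factor 4550/350 = 13
Step 3: 0.35 mL + 2050 μL = 2.4 mL total → factor 2.4/0.35 = 6.8571
Dilution factor to solution 1 = 10; to solution 3 = 891.43
[solution 1]/[solution 3] = (factor to solution 3)/(factor to solution 1) = 891.43/10 = 89.1

89.1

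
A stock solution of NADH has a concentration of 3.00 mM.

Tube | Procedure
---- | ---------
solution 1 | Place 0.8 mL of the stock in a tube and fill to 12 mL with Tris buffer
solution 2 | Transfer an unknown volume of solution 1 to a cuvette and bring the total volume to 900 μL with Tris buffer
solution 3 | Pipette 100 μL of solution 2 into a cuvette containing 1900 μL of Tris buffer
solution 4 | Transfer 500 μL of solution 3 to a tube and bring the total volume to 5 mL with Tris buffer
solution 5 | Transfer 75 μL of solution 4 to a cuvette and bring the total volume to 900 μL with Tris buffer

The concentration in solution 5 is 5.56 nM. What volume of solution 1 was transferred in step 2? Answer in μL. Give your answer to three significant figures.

Step 1: 0.8 mL brought to 12 mL → factor 12/0.8 = 15
Step 2: v brought to 900 μL → factor = 900 μL/v
Step 3: 100 μL + 1900 μL = 2000 μL total → factor 2000/100 = 20
Step 4: 500 μL brought to 5 mL → factor 5000/500 = 10
Step 5: 75 μL brought to 900 μL → factor 900/75 = 12
Product of known-step factors = 36000
Overall factor = 3.00 mM / (5.56 nM) = 5.3957 × 10^5
Step-2 factor = 5.3957 × 10^5 / 36000 = 14.988
v = 900 μL / 14.988 = 60.0 μL

60.0 μL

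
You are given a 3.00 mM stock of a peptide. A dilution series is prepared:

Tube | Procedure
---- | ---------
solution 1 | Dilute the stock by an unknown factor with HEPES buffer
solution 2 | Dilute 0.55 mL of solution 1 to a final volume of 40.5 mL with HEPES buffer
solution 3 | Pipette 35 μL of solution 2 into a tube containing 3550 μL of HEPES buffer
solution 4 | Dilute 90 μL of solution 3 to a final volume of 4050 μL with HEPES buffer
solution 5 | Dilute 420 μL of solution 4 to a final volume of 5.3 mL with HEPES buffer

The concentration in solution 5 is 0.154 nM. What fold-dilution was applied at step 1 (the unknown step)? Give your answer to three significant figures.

Step 1: unknown factor x
Step 2: 0.55 mL brought to 40.5 mL → factor 40.5/0.55 = 73.636
Step 3: 35 μL + 3550 μL = 3585 μL total → factor 3585/35 = 102.43
Step 4: 90 μL brought to 4050 μL → factor 4050/90 = 45
Step 5: 420 μL brought to 5.3 mL → factor 5300/420 = 12.619
Product of known-step factors = 4.283 × 10^6
Overall factor = 3.00 mM / (0.154 nM) = 1.9481 × 10^7
x = 1.9481 × 10^7 / 4.283 × 10^6 = 4.55

4.55-fold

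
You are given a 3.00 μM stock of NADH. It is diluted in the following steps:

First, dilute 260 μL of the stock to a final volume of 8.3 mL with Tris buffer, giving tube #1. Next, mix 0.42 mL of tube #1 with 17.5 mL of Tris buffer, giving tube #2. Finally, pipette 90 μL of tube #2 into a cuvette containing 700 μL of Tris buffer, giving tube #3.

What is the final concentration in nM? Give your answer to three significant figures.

0.251 nM

Step 1: 260 μL brought to 8.3 mL → factor 8300/260 = 31.923
Step 2: 0.42 mL + 17.5 mL = 17.92 mL total → factor 17.92/0.42 = 42.667
Step 3: 90 μL + 700 μL = 790 μL total → factor 790/90 = 8.7778
Overall dilution factor = 31.923 × 42.667 × 8.7778 = 11956
Final = 3.00 μM / 11956 = 0.0002509 μM = 0.251 nM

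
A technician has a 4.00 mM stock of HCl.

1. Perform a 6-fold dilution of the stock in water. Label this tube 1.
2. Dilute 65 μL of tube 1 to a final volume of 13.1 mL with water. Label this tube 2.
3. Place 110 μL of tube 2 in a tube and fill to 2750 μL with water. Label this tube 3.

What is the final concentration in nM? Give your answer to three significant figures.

Step 1: 6-fold → factor 6
Step 2: 65 μL brought to 13.1 mL → factor 13100/65 = 201.54
Step 3: 110 μL brought to 2750 μL → factor 2750/110 = 25
Overall dilution factor = 6 × 201.54 × 25 = 30231
Final = 4.00 mM / 30231 = 0.0001323 mM = 132 nM

132 nM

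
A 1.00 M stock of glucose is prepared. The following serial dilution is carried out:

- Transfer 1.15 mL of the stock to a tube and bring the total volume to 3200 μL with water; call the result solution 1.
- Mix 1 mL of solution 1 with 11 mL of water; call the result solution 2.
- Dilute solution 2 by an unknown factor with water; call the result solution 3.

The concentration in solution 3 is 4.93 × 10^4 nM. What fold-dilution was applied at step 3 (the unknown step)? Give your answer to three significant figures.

Step 1: 1.15 mL brought to 3200 μL → factor 3.2/1.15 = 2.7826
Step 2: 1 mL + 11 mL = 12 mL total → factor 12/1 = 12
Step 3: unknown factor x
Product of known-step factors = 33.391
Overall factor = 1.00 M / (4.93 × 10^4 nM) = 20284
x = 20284 / 33.391 = 607

607-fold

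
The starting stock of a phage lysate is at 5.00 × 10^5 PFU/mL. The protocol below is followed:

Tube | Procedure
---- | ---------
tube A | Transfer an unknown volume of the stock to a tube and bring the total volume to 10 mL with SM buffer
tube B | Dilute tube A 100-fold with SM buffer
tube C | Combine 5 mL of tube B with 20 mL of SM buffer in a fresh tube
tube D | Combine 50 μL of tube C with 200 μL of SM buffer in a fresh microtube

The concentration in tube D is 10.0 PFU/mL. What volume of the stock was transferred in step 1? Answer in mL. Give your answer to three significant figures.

0.500 mL

Step 1: v brought to 10 mL → factor = 10 mL/v
Step 2: 100-fold → factor 100
Step 3: 5 mL + 20 mL = 25 mL total → factor 25/5 = 5
Step 4: 50 μL + 200 μL = 250 μL total → factor 250/50 = 5
Product of known-step factors = 2500
Overall factor = 5.00 × 10^5 PFU/mL / (10.0 PFU/mL) = 50000
Step-1 factor = 50000 / 2500 = 20
v = 10 mL / 20 = 0.500 mL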